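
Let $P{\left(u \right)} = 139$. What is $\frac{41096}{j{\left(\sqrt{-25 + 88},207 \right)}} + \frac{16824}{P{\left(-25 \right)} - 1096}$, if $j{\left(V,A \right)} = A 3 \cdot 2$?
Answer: $\frac{3072244}{198099} \approx 15.509$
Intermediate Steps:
$j{\left(V,A \right)} = 6 A$ ($j{\left(V,A \right)} = 3 A 2 = 6 A$)
$\frac{41096}{j{\left(\sqrt{-25 + 88},207 \right)}} + \frac{16824}{P{\left(-25 \right)} - 1096} = \frac{41096}{6 \cdot 207} + \frac{16824}{139 - 1096} = \frac{41096}{1242} + \frac{16824}{139 - 1096} = 41096 \cdot \frac{1}{1242} + \frac{16824}{-957} = \frac{20548}{621} + 16824 \left(- \frac{1}{957}\right) = \frac{20548}{621} - \frac{5608}{319} = \frac{3072244}{198099}$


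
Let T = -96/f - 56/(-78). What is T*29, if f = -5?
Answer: 112636/195 ≈ 577.62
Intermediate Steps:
T = 3884/195 (T = -96/(-5) - 56/(-78) = -96*(-⅕) - 56*(-1/78) = 96/5 + 28/39 = 3884/195 ≈ 19.918)
T*29 = (3884/195)*29 = 112636/195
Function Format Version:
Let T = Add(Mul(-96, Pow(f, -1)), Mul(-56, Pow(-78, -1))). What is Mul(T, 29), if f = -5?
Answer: Rational(112636, 195) ≈ 577.62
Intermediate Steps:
T = Rational(3884, 195) (T = Add(Mul(-96, Pow(-5, -1)), Mul(-56, Pow(-78, -1))) = Add(Mul(-96, Rational(-1, 5)), Mul(-56, Rational(-1, 78))) = Add(Rational(96, 5), Rational(28, 39)) = Rational(3884, 195) ≈ 19.918)
Mul(T, 29) = Mul(Rational(3884, 195), 29) = Rational(112636, 195)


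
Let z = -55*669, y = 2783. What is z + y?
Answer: -34012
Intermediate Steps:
z = -36795
z + y = -36795 + 2783 = -34012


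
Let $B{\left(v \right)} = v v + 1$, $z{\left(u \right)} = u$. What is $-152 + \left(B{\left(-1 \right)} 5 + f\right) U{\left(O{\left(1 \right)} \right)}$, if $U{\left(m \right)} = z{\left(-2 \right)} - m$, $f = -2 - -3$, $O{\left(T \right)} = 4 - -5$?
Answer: $-273$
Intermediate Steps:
$O{\left(T \right)} = 9$ ($O{\left(T \right)} = 4 + 5 = 9$)
$B{\left(v \right)} = 1 + v^{2}$ ($B{\left(v \right)} = v^{2} + 1 = 1 + v^{2}$)
$f = 1$ ($f = -2 + 3 = 1$)
$U{\left(m \right)} = -2 - m$
$-152 + \left(B{\left(-1 \right)} 5 + f\right) U{\left(O{\left(1 \right)} \right)} = -152 + \left(\left(1 + \left(-1\right)^{2}\right) 5 + 1\right) \left(-2 - 9\right) = -152 + \left(\left(1 + 1\right) 5 + 1\right) \left(-2 - 9\right) = -152 + \left(2 \cdot 5 + 1\right) \left(-11\right) = -152 + \left(10 + 1\right) \left(-11\right) = -152 + 11 \left(-11\right) = -152 - 121 = -273$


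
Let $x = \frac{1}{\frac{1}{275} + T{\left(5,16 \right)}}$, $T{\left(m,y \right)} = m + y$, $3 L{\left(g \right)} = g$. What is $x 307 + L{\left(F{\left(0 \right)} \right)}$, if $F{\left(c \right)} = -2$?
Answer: $\frac{241723}{17328} \approx 13.95$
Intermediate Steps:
$L{\left(g \right)} = \frac{g}{3}$
$x = \frac{275}{5776}$ ($x = \frac{1}{\frac{1}{275} + \left(5 + 16\right)} = \frac{1}{\frac{1}{275} + 21} = \frac{1}{\frac{5776}{275}} = \frac{275}{5776} \approx 0.047611$)
$x 307 + L{\left(F{\left(0 \right)} \right)} = \frac{275}{5776} \cdot 307 + \frac{1}{3} \left(-2\right) = \frac{84425}{5776} - \frac{2}{3} = \frac{241723}{17328}$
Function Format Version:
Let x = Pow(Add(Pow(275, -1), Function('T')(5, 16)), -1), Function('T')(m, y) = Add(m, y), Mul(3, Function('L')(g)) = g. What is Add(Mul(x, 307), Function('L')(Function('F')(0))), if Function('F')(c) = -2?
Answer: Rational(241723, 17328) ≈ 13.950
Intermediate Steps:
Function('L')(g) = Mul(Rational(1, 3), g)
x = Rational(275, 5776) (x = Pow(Add(Pow(275, -1), Add(5, 16)), -1) = Pow(Add(Rational(1, 275), 21), -1) = Pow(Rational(5776, 275), -1) = Rational(275, 5776) ≈ 0.047611)
Add(Mul(x, 307), Function('L')(Function('F')(0))) = Add(Mul(Rational(275, 5776), 307), Mul(Rational(1, 3), -2)) = Add(Rational(84425, 5776), Rational(-2, 3)) = Rational(241723, 17328)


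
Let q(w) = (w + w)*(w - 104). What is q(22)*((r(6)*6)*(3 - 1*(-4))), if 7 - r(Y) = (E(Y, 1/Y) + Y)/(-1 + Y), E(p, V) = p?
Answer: -3485328/5 ≈ -6.9707e+5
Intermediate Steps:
r(Y) = 7 - 2*Y/(-1 + Y) (r(Y) = 7 - (Y + Y)/(-1 + Y) = 7 - 2*Y/(-1 + Y))
q(w) = 2*w*(-104 + w) (q(w) = (2*w)*(-104 + w) = 2*w*(-104 + w))
q(22)*((r(6)*6)*(3 - 1*(-4))) = (2*22*(-104 + 22))*((((-7 + 5*6)/(-1 + 6))*6)*(3 - 1*(-4))) = (2*22*(-82))*((((-7 + 30)/5)*6)*(3 + 4)) = -3608*((1/5)*23)*6*7 = -3608*(23/5)*6*7 = -497904*7/5 = -3608*966/5 = -3485328/5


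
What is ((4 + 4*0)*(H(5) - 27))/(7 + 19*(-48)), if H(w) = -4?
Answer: 124/905 ≈ 0.13702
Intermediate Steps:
((4 + 4*0)*(H(5) - 27))/(7 + 19*(-48)) = ((4 + 4*0)*(-4 - 27))/(7 + 19*(-48)) = ((4 + 0)*(-31))/(7 - 912) = (4*(-31))/(-905) = -124*(-1/905) = 124/905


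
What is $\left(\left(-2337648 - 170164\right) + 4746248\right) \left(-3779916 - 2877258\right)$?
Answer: $-14901657939864$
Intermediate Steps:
$\left(\left(-2337648 - 170164\right) + 4746248\right) \left(-3779916 - 2877258\right) = \left(-2507812 + 4746248\right) \left(-6657174\right) = 2238436 \left(-6657174\right) = -14901657939864$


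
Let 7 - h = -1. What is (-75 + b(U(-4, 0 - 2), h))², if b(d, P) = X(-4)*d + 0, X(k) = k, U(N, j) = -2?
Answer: 4489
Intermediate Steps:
h = 8 (h = 7 - 1*(-1) = 7 + 1 = 8)
b(d, P) = -4*d (b(d, P) = -4*d + 0 = -4*d)
(-75 + b(U(-4, 0 - 2), h))² = (-75 - 4*(-2))² = (-75 + 8)² = (-67)² = 4489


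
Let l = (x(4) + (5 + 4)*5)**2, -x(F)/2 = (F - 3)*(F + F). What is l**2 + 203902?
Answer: 911183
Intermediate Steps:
x(F) = -4*F*(-3 + F) (x(F) = -2*(F - 3)*(F + F) = -2*(-3 + F)*2*F = -4*F*(-3 + F))
l = 841 (l = (4*4*(3 - 1*4) + (5 + 4)*5)**2 = (4*4*(3 - 4) + 9*5)**2 = (4*4*(-1) + 45)**2 = (-16 + 45)**2 = 29**2 = 841)
l**2 + 203902 = 841**2 + 203902 = 707281 + 203902 = 911183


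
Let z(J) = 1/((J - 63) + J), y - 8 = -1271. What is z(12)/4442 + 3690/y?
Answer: -213083161/72933198 ≈ -2.9216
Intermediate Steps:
y = -1263 (y = 8 - 1271 = -1263)
z(J) = 1/(-63 + 2*J) (z(J) = 1/((-63 + J) + J) = 1/(-63 + 2*J))
z(12)/4442 + 3690/y = 1/((-63 + 2*12)*4442) + 3690/(-1263) = (1/4442)/(-63 + 24) + 3690*(-1/1263) = (1/4442)/(-39) - 1230/421 = -1/39*1/4442 - 1230/421 = -1/173238 - 1230/421 = -213083161/72933198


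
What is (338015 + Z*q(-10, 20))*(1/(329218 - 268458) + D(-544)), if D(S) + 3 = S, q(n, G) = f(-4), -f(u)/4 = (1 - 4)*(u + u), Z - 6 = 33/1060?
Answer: -2971956039975417/16101400 ≈ -1.8458e+8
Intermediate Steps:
Z = 6393/1060 (Z = 6 + 33/1060 = 6393/1060 ≈ 6.0311)
f(u) = 24*u (f(u) = -4*(1 - 4)*(u + u) = -(-12)*2*u = -(-24)*u = 24*u)
q(n, G) = -96 (q(n, G) = 24*(-4) = -96)
D(S) = -3 + S
(338015 + Z*q(-10, 20))*(1/(329218 - 268458) + D(-544)) = (338015 + (6393/1060)*(-96))*(1/(329218 - 268458) + (-3 - 544)) = (338015 - 153432/265)*(1/60760 - 547) = 89420543*(1/60760 - 547)/265 = (89420543/265)*(-33235719/60760) = -2971956039975417/16101400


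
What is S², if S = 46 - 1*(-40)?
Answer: 7396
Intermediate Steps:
S = 86 (S = 46 + 40 = 86)
S² = 86² = 7396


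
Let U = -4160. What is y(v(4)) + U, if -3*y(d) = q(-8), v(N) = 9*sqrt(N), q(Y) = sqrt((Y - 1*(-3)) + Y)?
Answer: -4160 - I*sqrt(13)/3 ≈ -4160.0 - 1.2019*I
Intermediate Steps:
q(Y) = sqrt(3 + 2*Y) (q(Y) = sqrt((Y + 3) + Y) = sqrt((3 + Y) + Y) = sqrt(3 + 2*Y))
y(d) = -I*sqrt(13)/3 (y(d) = -sqrt(3 + 2*(-8))/3 = -sqrt(3 - 16)/3 = -I*sqrt(13)/3)
y(v(4)) + U = -I*sqrt(13)/3 - 4160 = -4160 - I*sqrt(13)/3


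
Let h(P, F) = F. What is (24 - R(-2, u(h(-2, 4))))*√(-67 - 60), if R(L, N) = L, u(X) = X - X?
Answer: 26*I*√127 ≈ 293.0*I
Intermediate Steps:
u(X) = 0
(24 - R(-2, u(h(-2, 4))))*√(-67 - 60) = (24 - 1*(-2))*√(-67 - 60) = (24 + 2)*√(-127) = 26*(I*√127) = 26*I*√127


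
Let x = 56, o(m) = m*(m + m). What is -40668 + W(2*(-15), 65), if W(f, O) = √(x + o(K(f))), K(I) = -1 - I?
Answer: -40668 + √1738 ≈ -40626.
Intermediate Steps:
o(m) = 2*m² (o(m) = m*(2*m) = 2*m²)
W(f, O) = √(56 + 2*(-1 - f)²)
-40668 + W(2*(-15), 65) = -40668 + √(56 + 2*(1 + 2*(-15))²) = -40668 + √(56 + 2*(1 - 30)²) = -40668 + √(56 + 2*(-29)²) = -40668 + √(56 + 2*841) = -40668 + √(56 + 1682) = -40668 + √1738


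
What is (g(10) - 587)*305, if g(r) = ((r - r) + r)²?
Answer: -148535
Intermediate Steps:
g(r) = r² (g(r) = (0 + r)² = r²)
(g(10) - 587)*305 = (10² - 587)*305 = (100 - 587)*305 = -487*305 = -148535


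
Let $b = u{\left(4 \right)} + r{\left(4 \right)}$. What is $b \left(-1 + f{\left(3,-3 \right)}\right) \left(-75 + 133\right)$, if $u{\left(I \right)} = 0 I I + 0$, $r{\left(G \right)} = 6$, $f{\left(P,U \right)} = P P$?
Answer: $2784$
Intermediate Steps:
$f{\left(P,U \right)} = P^{2}$
$u{\left(I \right)} = 0$ ($u{\left(I \right)} = 0 I + 0 = 0 + 0 = 0$)
$b = 6$ ($b = 0 + 6 = 6$)
$b \left(-1 + f{\left(3,-3 \right)}\right) \left(-75 + 133\right) = 6 \left(-1 + 3^{2}\right) \left(-75 + 133\right) = 6 \left(-1 + 9\right) 58 = 6 \cdot 8 \cdot 58 = 48 \cdot 58 = 2784$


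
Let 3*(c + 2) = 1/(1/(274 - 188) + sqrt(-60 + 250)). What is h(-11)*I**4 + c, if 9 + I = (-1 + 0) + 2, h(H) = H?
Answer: -189951776672/4215717 + 7396*sqrt(190)/4215717 ≈ -45058.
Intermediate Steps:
I = -8 (I = -9 + ((-1 + 0) + 2) = -9 + (-1 + 2) = -9 + 1 = -8)
c = -2 + 1/(3*(1/86 + sqrt(190))) (c = -2 + 1/(3*(1/(274 - 188) + sqrt(-60 + 250))) = -2 + 1/(3*(1/86 + sqrt(190))) ≈ -1.9758)
h(-11)*I**4 + c = -11*(-8)**4 + (-8431520/4215717 + 7396*sqrt(190)/4215717) = -11*4096 + (-8431520/4215717 + 7396*sqrt(190)/4215717) = -45056 + (-8431520/4215717 + 7396*sqrt(190)/4215717) = -189951776672/4215717 + 7396*sqrt(190)/4215717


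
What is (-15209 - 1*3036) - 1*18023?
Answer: -36268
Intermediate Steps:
(-15209 - 1*3036) - 1*18023 = (-15209 - 3036) - 18023 = -18245 - 18023 = -36268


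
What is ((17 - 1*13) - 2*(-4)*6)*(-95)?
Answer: -4940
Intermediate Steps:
((17 - 1*13) - 2*(-4)*6)*(-95) = ((17 - 13) + 8*6)*(-95) = (4 + 48)*(-95) = 52*(-95) = -4940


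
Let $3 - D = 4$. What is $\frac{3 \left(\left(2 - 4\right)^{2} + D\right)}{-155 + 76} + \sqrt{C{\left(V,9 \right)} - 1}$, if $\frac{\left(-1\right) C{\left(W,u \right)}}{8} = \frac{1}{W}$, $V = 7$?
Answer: $- \frac{9}{79} + \frac{i \sqrt{105}}{7} \approx -0.11392 + 1.4639 i$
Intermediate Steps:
$C{\left(W,u \right)} = - \frac{8}{W}$
$D = -1$ ($D = 3 - 4 = -1$)
$\frac{3 \left(\left(2 - 4\right)^{2} + D\right)}{-155 + 76} + \sqrt{C{\left(V,9 \right)} - 1} = \frac{3 \left(\left(2 - 4\right)^{2} - 1\right)}{-155 + 76} + \sqrt{- \frac{8}{7} - 1} = \frac{3 \left(\left(-2\right)^{2} - 1\right)}{-79} + \sqrt{\left(-8\right) \frac{1}{7} - 1} = 3 \left(4 - 1\right) \left(- \frac{1}{79}\right) + \sqrt{- \frac{8}{7} - 1} = 3 \cdot 3 \left(- \frac{1}{79}\right) + \sqrt{- \frac{15}{7}} = 9 \left(- \frac{1}{79}\right) + \frac{i \sqrt{105}}{7} = - \frac{9}{79} + \frac{i \sqrt{105}}{7}$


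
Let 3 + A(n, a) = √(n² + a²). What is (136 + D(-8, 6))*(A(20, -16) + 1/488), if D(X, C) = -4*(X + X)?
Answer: -36575/61 + 800*√41 ≈ 4522.9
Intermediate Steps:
D(X, C) = -8*X
A(n, a) = -3 + √(a² + n²) (A(n, a) = -3 + √(n² + a²) = -3 + √(a² + n²))
(136 + D(-8, 6))*(A(20, -16) + 1/488) = (136 - 8*(-8))*((-3 + √((-16)² + 20²)) + 1/488) = (136 + 64)*((-3 + √(256 + 400)) + 1/488) = 200*((-3 + √656) + 1/488) = 200*((-3 + 4*√41) + 1/488) = 200*(-1463/488 + 4*√41) = -36575/61 + 800*√41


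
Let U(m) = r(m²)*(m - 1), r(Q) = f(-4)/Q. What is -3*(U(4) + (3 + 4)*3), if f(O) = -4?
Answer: -243/4 ≈ -60.750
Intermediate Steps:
r(Q) = -4/Q
U(m) = -4*(-1 + m)/m² (U(m) = (-4/m²)*(m - 1) = (-4/m²)*(-1 + m) = -4*(-1 + m)/m²)
-3*(U(4) + (3 + 4)*3) = -3*(4*(1 - 1*4)/4² + (3 + 4)*3) = -3*(4*(1/16)*(1 - 4) + 7*3) = -3*(4*(1/16)*(-3) + 21) = -3*(-¾ + 21) = -3*81/4 = -243/4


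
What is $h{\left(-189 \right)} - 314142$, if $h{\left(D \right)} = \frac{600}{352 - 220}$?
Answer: $- \frac{3455512}{11} \approx -3.1414 \cdot 10^{5}$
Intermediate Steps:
$h{\left(D \right)} = \frac{50}{11}$ ($h{\left(D \right)} = \frac{600}{352 - 220} = \frac{600}{132} = 600 \cdot \frac{1}{132} = \frac{50}{11}$)
$h{\left(-189 \right)} - 314142 = \frac{50}{11} - 314142 = - \frac{3455512}{11}$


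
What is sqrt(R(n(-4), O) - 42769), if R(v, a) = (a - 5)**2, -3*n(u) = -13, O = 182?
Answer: 4*I*sqrt(715) ≈ 106.96*I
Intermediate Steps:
n(u) = 13/3 (n(u) = -1/3*(-13) = 13/3)
R(v, a) = (-5 + a)**2
sqrt(R(n(-4), O) - 42769) = sqrt((-5 + 182)**2 - 42769) = sqrt(177**2 - 42769) = sqrt(31329 - 42769) = sqrt(-11440) = 4*I*sqrt(715)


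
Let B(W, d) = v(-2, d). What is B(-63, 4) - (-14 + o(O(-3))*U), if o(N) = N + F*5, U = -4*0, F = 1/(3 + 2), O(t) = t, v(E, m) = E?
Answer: 12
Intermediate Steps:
B(W, d) = -2
F = 1/5 ≈ 0.20000
U = 0
o(N) = 1 + N (o(N) = N + (1/5)*5 = N + 1 = 1 + N)
B(-63, 4) - (-14 + o(O(-3))*U) = -2 - (-14 + (1 - 3)*0) = -2 - (-14 - 2*0) = -2 - (-14 + 0) = -2 - 1*(-14) = -2 + 14 = 12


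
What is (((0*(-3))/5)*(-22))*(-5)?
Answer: 0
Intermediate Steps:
(((0*(-3))/5)*(-22))*(-5) = ((0*(⅕))*(-22))*(-5) = (0*(-22))*(-5) = 0*(-5) = 0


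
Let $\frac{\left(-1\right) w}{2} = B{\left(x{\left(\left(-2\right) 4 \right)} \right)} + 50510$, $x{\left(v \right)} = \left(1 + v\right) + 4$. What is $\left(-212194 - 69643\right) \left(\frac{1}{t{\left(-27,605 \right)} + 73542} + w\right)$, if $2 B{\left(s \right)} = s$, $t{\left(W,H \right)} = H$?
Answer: $\frac{2110989426913826}{74147} \approx 2.847 \cdot 10^{10}$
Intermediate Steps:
$x{\left(v \right)} = 5 + v$
$B{\left(s \right)} = \frac{s}{2}$
$w = -101017$ ($w = - 2 \left(\frac{5 - 8}{2} + 50510\right) = - 2 \left(\frac{1}{2} \left(-3\right) + 50510\right) = - 2 \left(- \frac{3}{2} + 50510\right) = \left(-2\right) \frac{101017}{2} = -101017$)
$\left(-212194 - 69643\right) \left(\frac{1}{t{\left(-27,605 \right)} + 73542} + w\right) = \left(-212194 - 69643\right) \left(\frac{1}{605 + 73542} - 101017\right) = - 281837 \left(\frac{1}{74147} - 101017\right) = \left(-281837\right) \left(- \frac{7490107498}{74147}\right) = \frac{2110989426913826}{74147}$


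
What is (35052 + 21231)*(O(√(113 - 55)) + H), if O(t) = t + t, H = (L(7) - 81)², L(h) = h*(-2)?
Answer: 507954075 + 112566*√58 ≈ 5.0881e+8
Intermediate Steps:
L(h) = -2*h
H = 9025 (H = (-2*7 - 81)² = (-14 - 81)² = (-95)² = 9025)
O(t) = 2*t
(35052 + 21231)*(O(√(113 - 55)) + H) = (35052 + 21231)*(2*√(113 - 55) + 9025) = 56283*(2*√58 + 9025) = 56283*(9025 + 2*√58) = 507954075 + 112566*√58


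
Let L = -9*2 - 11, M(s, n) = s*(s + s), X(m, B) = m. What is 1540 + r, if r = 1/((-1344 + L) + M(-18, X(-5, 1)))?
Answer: 1116499/725 ≈ 1540.0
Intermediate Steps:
M(s, n) = 2*s² (M(s, n) = s*(2*s) = 2*s²)
L = -29 (L = -18 - 11 = -29)
r = -1/725 (r = 1/((-1344 - 29) + 2*(-18)²) = 1/(-1373 + 2*324) = 1/(-1373 + 648) = 1/(-725) = -1/725 ≈ -0.0013793)
1540 + r = 1540 - 1/725 = 1116499/725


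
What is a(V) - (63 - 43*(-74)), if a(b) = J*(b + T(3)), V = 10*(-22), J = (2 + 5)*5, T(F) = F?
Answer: -10840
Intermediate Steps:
J = 35 (J = 7*5 = 35)
V = -220
a(b) = 105 + 35*b (a(b) = 35*(b + 3) = 35*(3 + b) = 105 + 35*b)
a(V) - (63 - 43*(-74)) = (105 + 35*(-220)) - (63 - 43*(-74)) = (105 - 7700) - (63 + 3182) = -7595 - 1*3245 = -7595 - 3245 = -10840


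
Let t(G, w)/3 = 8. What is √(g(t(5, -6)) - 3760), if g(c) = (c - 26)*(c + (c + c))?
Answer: 8*I*√61 ≈ 62.482*I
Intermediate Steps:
t(G, w) = 24 (t(G, w) = 3*8 = 24)
g(c) = 3*c*(-26 + c) (g(c) = (-26 + c)*(c + 2*c) = (-26 + c)*(3*c) = 3*c*(-26 + c))
√(g(t(5, -6)) - 3760) = √(3*24*(-26 + 24) - 3760) = √(3*24*(-2) - 3760) = √(-144 - 3760) = √(-3904) = 8*I*√61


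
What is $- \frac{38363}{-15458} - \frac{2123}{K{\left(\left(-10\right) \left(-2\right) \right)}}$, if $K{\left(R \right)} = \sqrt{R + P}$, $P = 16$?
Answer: $- \frac{8146789}{23187} \approx -351.35$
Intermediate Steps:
$K{\left(R \right)} = \sqrt{16 + R}$ ($K{\left(R \right)} = \sqrt{R + 16} = \sqrt{16 + R}$)
$- \frac{38363}{-15458} - \frac{2123}{K{\left(\left(-10\right) \left(-2\right) \right)}} = - \frac{38363}{-15458} - \frac{2123}{\sqrt{16 - -20}} = \left(-38363\right) \left(- \frac{1}{15458}\right) - \frac{2123}{\sqrt{16 + 20}} = \frac{38363}{15458} - \frac{2123}{\sqrt{36}} = \frac{38363}{15458} - \frac{2123}{6} = - \frac{8146789}{23187}$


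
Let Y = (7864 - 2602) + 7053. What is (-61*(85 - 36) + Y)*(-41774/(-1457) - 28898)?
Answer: -392275919512/1457 ≈ -2.6924e+8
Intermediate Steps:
Y = 12315 (Y = 5262 + 7053 = 12315)
(-61*(85 - 36) + Y)*(-41774/(-1457) - 28898) = (-61*(85 - 36) + 12315)*(-41774/(-1457) - 28898) = (-61*49 + 12315)*(-41774*(-1/1457) - 28898) = (-2989 + 12315)*(41774/1457 - 28898) = 9326*(-42062612/1457) = -392275919512/1457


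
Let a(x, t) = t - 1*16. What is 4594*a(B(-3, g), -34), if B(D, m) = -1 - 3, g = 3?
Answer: -229700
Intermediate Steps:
B(D, m) = -4
a(x, t) = -16 + t (a(x, t) = t - 16 = -16 + t)
4594*a(B(-3, g), -34) = 4594*(-16 - 34) = 4594*(-50) = -229700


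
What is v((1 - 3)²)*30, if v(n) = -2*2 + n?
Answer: 0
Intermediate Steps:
v(n) = -4 + n
v((1 - 3)²)*30 = (-4 + (1 - 3)²)*30 = (-4 + (-2)²)*30 = (-4 + 4)*30 = 0*30 = 0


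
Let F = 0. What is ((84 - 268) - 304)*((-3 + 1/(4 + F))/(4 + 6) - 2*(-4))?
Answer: -18849/5 ≈ -3769.8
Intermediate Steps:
((84 - 268) - 304)*((-3 + 1/(4 + F))/(4 + 6) - 2*(-4)) = ((84 - 268) - 304)*((-3 + 1/(4 + 0))/(4 + 6) - 2*(-4)) = (-184 - 304)*((-3 + 1/4)/10 + 8) = -488*((-3 + ¼)*(⅒) + 8) = -488*(-11/4*⅒ + 8) = -488*(-11/40 + 8) = -488*309/40 = -18849/5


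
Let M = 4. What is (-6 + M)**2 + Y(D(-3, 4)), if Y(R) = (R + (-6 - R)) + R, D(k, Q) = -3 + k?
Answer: -8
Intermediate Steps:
Y(R) = -6 + R
(-6 + M)**2 + Y(D(-3, 4)) = (-6 + 4)**2 + (-6 + (-3 - 3)) = (-2)**2 + (-6 - 6) = 4 - 12 = -8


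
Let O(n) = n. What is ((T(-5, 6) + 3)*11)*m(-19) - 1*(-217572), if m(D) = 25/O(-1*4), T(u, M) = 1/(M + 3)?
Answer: 1956223/9 ≈ 2.1736e+5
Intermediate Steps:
T(u, M) = 1/(3 + M)
m(D) = -25/4 (m(D) = 25/((-1*4)) = 25/(-4) = 25*(-¼) = -25/4)
((T(-5, 6) + 3)*11)*m(-19) - 1*(-217572) = ((1/(3 + 6) + 3)*11)*(-25/4) - 1*(-217572) = ((1/9 + 3)*11)*(-25/4) + 217572 = ((⅑ + 3)*11)*(-25/4) + 217572 = ((28/9)*11)*(-25/4) + 217572 = (308/9)*(-25/4) + 217572 = -1925/9 + 217572 = 1956223/9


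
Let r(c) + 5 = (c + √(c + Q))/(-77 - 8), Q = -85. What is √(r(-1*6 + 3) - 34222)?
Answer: √(-247289820 - 170*I*√22)/85 ≈ 0.00029827 - 185.01*I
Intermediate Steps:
r(c) = -5 - c/85 - √(-85 + c)/85 (r(c) = -5 + (c + √(c - 85))/(-77 - 8) = -5 + (c + √(-85 + c))/(-85) = -5 + (c + √(-85 + c))*(-1/85) = -5 + (-c/85 - √(-85 + c)/85) = -5 - c/85 - √(-85 + c)/85)
√(r(-1*6 + 3) - 34222) = √((-5 - (-1*6 + 3)/85 - √(-85 + (-1*6 + 3))/85) - 34222) = √((-5 - (-6 + 3)/85 - √(-85 + (-6 + 3))/85) - 34222) = √((-5 - 1/85*(-3) - √(-85 - 3)/85) - 34222) = √((-5 + 3/85 - 2*I*√22/85) - 34222) = √((-422/85 - 2*I*√22/85) - 34222) = √(-2909292/85 - 2*I*√22/85)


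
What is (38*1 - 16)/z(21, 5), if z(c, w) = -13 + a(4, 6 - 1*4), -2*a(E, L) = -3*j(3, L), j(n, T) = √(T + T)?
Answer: -11/5 ≈ -2.2000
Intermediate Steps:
j(n, T) = √2*√T (j(n, T) = √(2*T) = √2*√T)
a(E, L) = 3*√2*√L/2 (a(E, L) = -(-3)*√2*√L/2 = 3*√2*√L/2)
z(c, w) = -10 (z(c, w) = -13 + 3*√2*√(6 - 1*4)/2 = -13 + 3*√2*√(6 - 4)/2 = -13 + 3*√2*√2/2 = -13 + 3 = -10)
(38*1 - 16)/z(21, 5) = (38*1 - 16)/(-10) = (38 - 16)*(-⅒) = 22*(-⅒) = -11/5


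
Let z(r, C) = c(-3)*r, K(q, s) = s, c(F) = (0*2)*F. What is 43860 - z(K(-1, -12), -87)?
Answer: 43860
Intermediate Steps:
c(F) = 0 (c(F) = 0*F = 0)
z(r, C) = 0 (z(r, C) = 0*r = 0)
43860 - z(K(-1, -12), -87) = 43860 - 1*0 = 43860 + 0 = 43860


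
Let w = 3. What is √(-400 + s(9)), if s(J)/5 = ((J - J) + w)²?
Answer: I*√355 ≈ 18.841*I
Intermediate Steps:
s(J) = 45 (s(J) = 5*((J - J) + 3)² = 5*(0 + 3)² = 5*3² = 5*9 = 45)
√(-400 + s(9)) = √(-400 + 45) = √(-355) = I*√355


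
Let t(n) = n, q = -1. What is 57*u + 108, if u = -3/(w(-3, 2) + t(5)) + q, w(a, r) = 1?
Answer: 45/2 ≈ 22.500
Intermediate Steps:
u = -3/2 (u = -3/(1 + 5) - 1 = -3/6 - 1 = -3*⅙ - 1 = -½ - 1 = -3/2 ≈ -1.5000)
57*u + 108 = 57*(-3/2) + 108 = -171/2 + 108 = 45/2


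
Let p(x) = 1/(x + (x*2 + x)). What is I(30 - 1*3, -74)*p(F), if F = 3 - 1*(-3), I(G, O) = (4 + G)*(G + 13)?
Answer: 155/3 ≈ 51.667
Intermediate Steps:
I(G, O) = (4 + G)*(13 + G)
F = 6 (F = 3 + 3 = 6)
p(x) = 1/(4*x) (p(x) = 1/(x + (2*x + x)) = 1/(x + 3*x) = 1/(4*x))
I(30 - 1*3, -74)*p(F) = (52 + (30 - 1*3)² + 17*(30 - 1*3))*((¼)/6) = (52 + (30 - 3)² + 17*(30 - 3))*((¼)*(⅙)) = (52 + 27² + 17*27)*(1/24) = (52 + 729 + 459)*(1/24) = 1240*(1/24) = 155/3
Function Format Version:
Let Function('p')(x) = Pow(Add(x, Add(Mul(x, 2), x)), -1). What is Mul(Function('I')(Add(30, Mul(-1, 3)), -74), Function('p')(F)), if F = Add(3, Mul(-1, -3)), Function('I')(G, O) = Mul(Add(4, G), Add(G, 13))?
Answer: Rational(155, 3) ≈ 51.667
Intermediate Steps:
Function('I')(G, O) = Mul(Add(4, G), Add(13, G))
F = 6 (F = Add(3, 3) = 6)
Function('p')(x) = Mul(Rational(1, 4), Pow(x, -1)) (Function('p')(x) = Pow(Add(x, Add(Mul(2, x), x)), -1) = Pow(Add(x, Mul(3, x)), -1) = Pow(Mul(4, x), -1) = Mul(Rational(1, 4), Pow(x, -1)))
Mul(Function('I')(Add(30, Mul(-1, 3)), -74), Function('p')(F)) = Mul(Add(52, Pow(Add(30, Mul(-1, 3)), 2), Mul(17, Add(30, Mul(-1, 3)))), Mul(Rational(1, 4), Pow(6, -1))) = Mul(Add(52, Pow(Add(30, -3), 2), Mul(17, Add(30, -3))), Mul(Rational(1, 4), Rational(1, 6))) = Mul(Add(52, Pow(27, 2), Mul(17, 27)), Rational(1, 24)) = Mul(Add(52, 729, 459), Rational(1, 24)) = Mul(1240, Rational(1, 24)) = Rational(155, 3)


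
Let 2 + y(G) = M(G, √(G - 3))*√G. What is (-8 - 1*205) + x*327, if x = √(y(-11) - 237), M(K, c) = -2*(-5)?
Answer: -213 + 327*√(-239 + 10*I*√11) ≈ 136.93 + 5067.4*I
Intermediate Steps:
M(K, c) = 10
y(G) = -2 + 10*√G
x = √(-239 + 10*I*√11) (x = √((-2 + 10*√(-11)) - 237) = √((-2 + 10*(I*√11)) - 237) = √((-2 + 10*I*√11) - 237) = √(-239 + 10*I*√11) ≈ 1.0701 + 15.497*I)
(-8 - 1*205) + x*327 = (-8 - 1*205) + √(-239 + 10*I*√11)*327 = (-8 - 205) + 327*√(-239 + 10*I*√11) = -213 + 327*√(-239 + 10*I*√11)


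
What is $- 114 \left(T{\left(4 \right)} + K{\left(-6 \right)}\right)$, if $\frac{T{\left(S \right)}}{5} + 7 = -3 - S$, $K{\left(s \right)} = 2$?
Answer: $7752$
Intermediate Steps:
$T{\left(S \right)} = -50 - 5 S$ ($T{\left(S \right)} = -35 + 5 \left(-3 - S\right) = -35 - \left(15 + 5 S\right) = -50 - 5 S$)
$- 114 \left(T{\left(4 \right)} + K{\left(-6 \right)}\right) = - 114 \left(\left(-50 - 20\right) + 2\right) = - 114 \left(-70 + 2\right) = \left(-114\right) \left(-68\right) = 7752$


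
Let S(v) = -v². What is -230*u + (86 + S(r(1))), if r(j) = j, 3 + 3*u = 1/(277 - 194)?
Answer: 78205/249 ≈ 314.08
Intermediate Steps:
u = -248/249 (u = -1 + 1/(3*(277 - 194)) = -1 + (⅓)/83 = -1 + (⅓)*(1/83) = -1 + 1/249 = -248/249 ≈ -0.99598)
-230*u + (86 + S(r(1))) = -230*(-248/249) + (86 - 1*1²) = 57040/249 + (86 - 1*1) = 57040/249 + (86 - 1) = 57040/249 + 85 = 78205/249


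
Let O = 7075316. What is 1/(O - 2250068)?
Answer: 1/4825248 ≈ 2.0724e-7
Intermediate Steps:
1/(O - 2250068) = 1/(7075316 - 2250068) = 1/4825248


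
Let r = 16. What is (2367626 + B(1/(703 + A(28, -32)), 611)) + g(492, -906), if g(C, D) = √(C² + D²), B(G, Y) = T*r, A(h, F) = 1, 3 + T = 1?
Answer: 2367594 + 30*√1181 ≈ 2.3686e+6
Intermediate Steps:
T = -2 (T = -3 + 1 = -2)
B(G, Y) = -32 (B(G, Y) = -2*16 = -32)
(2367626 + B(1/(703 + A(28, -32)), 611)) + g(492, -906) = (2367626 - 32) + √(492² + (-906)²) = 2367594 + √(242064 + 820836) = 2367594 + √1062900 = 2367594 + 30*√1181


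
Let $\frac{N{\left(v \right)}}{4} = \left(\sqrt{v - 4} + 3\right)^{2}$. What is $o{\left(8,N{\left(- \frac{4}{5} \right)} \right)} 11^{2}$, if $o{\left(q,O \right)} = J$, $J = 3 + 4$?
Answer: $847$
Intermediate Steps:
$J = 7$
$N{\left(v \right)} = 4 \left(3 + \sqrt{-4 + v}\right)^{2}$ ($N{\left(v \right)} = 4 \left(\sqrt{v - 4} + 3\right)^{2} = 4 \left(\sqrt{-4 + v} + 3\right)^{2} = 4 \left(3 + \sqrt{-4 + v}\right)^{2}$)
$o{\left(q,O \right)} = 7$
$o{\left(8,N{\left(- \frac{4}{5} \right)} \right)} 11^{2} = 7 \cdot 11^{2} = 7 \cdot 121 = 847$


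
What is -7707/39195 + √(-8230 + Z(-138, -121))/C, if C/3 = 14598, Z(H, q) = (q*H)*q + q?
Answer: -2569/13065 + I*√2028809/43794 ≈ -0.19663 + 0.032524*I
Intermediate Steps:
Z(H, q) = q + H*q² (Z(H, q) = (H*q)*q + q = H*q² + q = q + H*q²)
C = 43794 (C = 3*14598 = 43794)
-7707/39195 + √(-8230 + Z(-138, -121))/C = -7707/39195 + √(-8230 - 121*(1 - 138*(-121)))/43794 = -7707*1/39195 + √(-8230 - 121*(1 + 16698))*(1/43794) = -2569/13065 + √(-8230 - 121*16699)*(1/43794) = -2569/13065 + √(-8230 - 2020579)*(1/43794) = -2569/13065 + √(-2028809)*(1/43794) = -2569/13065 + (I*√2028809)*(1/43794) = -2569/13065 + I*√2028809/43794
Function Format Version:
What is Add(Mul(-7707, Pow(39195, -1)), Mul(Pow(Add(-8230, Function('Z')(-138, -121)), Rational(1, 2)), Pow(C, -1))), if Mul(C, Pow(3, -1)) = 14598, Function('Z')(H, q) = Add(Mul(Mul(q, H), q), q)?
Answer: Add(Rational(-2569, 13065), Mul(Rational(1, 43794), I, Pow(2028809, Rational(1, 2)))) ≈ Add(-0.19663, Mul(0.032524, I))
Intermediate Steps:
Function('Z')(H, q) = Add(q, Mul(H, Pow(q, 2))) (Function('Z')(H, q) = Add(Mul(Mul(H, q), q), q) = Add(Mul(H, Pow(q, 2)), q) = Add(q, Mul(H, Pow(q, 2))))
C = 43794 (C = Mul(3, 14598) = 43794)
Add(Mul(-7707, Pow(39195, -1)), Mul(Pow(Add(-8230, Function('Z')(-138, -121)), Rational(1, 2)), Pow(C, -1))) = Add(Mul(-7707, Pow(39195, -1)), Mul(Pow(Add(-8230, Mul(-121, Add(1, Mul(-138, -121)))), Rational(1, 2)), Pow(43794, -1))) = Add(Mul(-7707, Rational(1, 39195)), Mul(Pow(Add(-8230, Mul(-121, Add(1, 16698))), Rational(1, 2)), Rational(1, 43794))) = Add(Rational(-2569, 13065), Mul(Pow(Add(-8230, Mul(-121, 16699)), Rational(1, 2)), Rational(1, 43794))) = Add(Rational(-2569, 13065), Mul(Pow(Add(-8230, -2020579), Rational(1, 2)), Rational(1, 43794))) = Add(Rational(-2569, 13065), Mul(Pow(-2028809, Rational(1, 2)), Rational(1, 43794))) = Add(Rational(-2569, 13065), Mul(Mul(I, Pow(2028809, Rational(1, 2))), Rational(1, 43794))) = Add(Rational(-2569, 13065), Mul(Rational(1, 43794), I, Pow(2028809, Rational(1, 2))))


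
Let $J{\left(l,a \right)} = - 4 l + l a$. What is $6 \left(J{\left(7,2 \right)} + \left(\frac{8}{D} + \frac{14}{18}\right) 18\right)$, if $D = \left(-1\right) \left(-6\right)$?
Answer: $144$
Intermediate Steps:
$D = 6$
$J{\left(l,a \right)} = - 4 l + a l$
$6 \left(J{\left(7,2 \right)} + \left(\frac{8}{D} + \frac{14}{18}\right) 18\right) = 6 \left(7 \left(-4 + 2\right) + \left(\frac{8}{6} + \frac{14}{18}\right) 18\right) = 6 \left(7 \left(-2\right) + \left(8 \cdot \frac{1}{6} + 14 \cdot \frac{1}{18}\right) 18\right) = 6 \left(-14 + \left(\frac{4}{3} + \frac{7}{9}\right) 18\right) = 6 \left(-14 + \frac{19}{9} \cdot 18\right) = 6 \left(-14 + 38\right) = 6 \cdot 24 = 144$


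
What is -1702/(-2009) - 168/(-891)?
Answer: 617998/596673 ≈ 1.0357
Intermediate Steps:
-1702/(-2009) - 168/(-891) = -1702*(-1/2009) - 168*(-1/891) = 1702/2009 + 56/297 = 617998/596673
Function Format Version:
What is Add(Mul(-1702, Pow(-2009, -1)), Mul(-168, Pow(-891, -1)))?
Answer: Rational(617998, 596673) ≈ 1.0357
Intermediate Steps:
Add(Mul(-1702, Pow(-2009, -1)), Mul(-168, Pow(-891, -1))) = Add(Mul(-1702, Rational(-1, 2009)), Mul(-168, Rational(-1, 891))) = Add(Rational(1702, 2009), Rational(56, 297)) = Rational(617998, 596673)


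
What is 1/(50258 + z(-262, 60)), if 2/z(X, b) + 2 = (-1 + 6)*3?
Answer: 13/653356 ≈ 1.9897e-5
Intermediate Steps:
z(X, b) = 2/13 (z(X, b) = 2/(-2 + (-1 + 6)*3) = 2/(-2 + 5*3) = 2/(-2 + 15) = 2/13)
1/(50258 + z(-262, 60)) = 1/(50258 + 2/13) = 1/(653356/13) = 13/653356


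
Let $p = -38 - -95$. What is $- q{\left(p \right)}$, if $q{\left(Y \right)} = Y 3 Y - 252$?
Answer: $-9495$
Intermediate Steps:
$p = 57$ ($p = -38 + 95 = 57$)
$q{\left(Y \right)} = -252 + 3 Y^{2}$ ($q{\left(Y \right)} = 3 Y Y - 252 = 3 Y^{2} - 252 = -252 + 3 Y^{2}$)
$- q{\left(p \right)} = - (-252 + 3 \cdot 57^{2}) = - (-252 + 3 \cdot 3249) = - (-252 + 9747) = \left(-1\right) 9495 = -9495$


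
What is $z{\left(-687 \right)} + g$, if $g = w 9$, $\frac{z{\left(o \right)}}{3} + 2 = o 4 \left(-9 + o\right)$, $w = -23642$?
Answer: $5525040$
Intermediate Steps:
$z{\left(o \right)} = -6 + 12 o \left(-9 + o\right)$ ($z{\left(o \right)} = -6 + 3 o 4 \left(-9 + o\right) = -6 + 3 \cdot 4 o \left(-9 + o\right) = -6 + 12 o \left(-9 + o\right)$)
$g = -212778$ ($g = \left(-23642\right) 9 = -212778$)
$z{\left(-687 \right)} + g = \left(-6 - -74196 + 12 \left(-687\right)^{2}\right) - 212778 = \left(-6 + 74196 + 12 \cdot 471969\right) - 212778 = \left(-6 + 74196 + 5663628\right) - 212778 = 5737818 - 212778 = 5525040$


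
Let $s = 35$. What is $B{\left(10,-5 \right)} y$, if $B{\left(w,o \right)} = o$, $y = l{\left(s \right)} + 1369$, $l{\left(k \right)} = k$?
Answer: $-7020$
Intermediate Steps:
$y = 1404$ ($y = 35 + 1369 = 1404$)
$B{\left(10,-5 \right)} y = \left(-5\right) 1404 = -7020$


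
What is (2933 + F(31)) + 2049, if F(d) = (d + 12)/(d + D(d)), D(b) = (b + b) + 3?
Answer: 478315/96 ≈ 4982.4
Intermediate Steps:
D(b) = 3 + 2*b (D(b) = 2*b + 3 = 3 + 2*b)
F(d) = (12 + d)/(3 + 3*d) (F(d) = (d + 12)/(d + (3 + 2*d)) = (12 + d)/(3 + 3*d))
(2933 + F(31)) + 2049 = (2933 + (12 + 31)/(3*(1 + 31))) + 2049 = (2933 + (1/3)*43/32) + 2049 = (2933 + (1/3)*(1/32)*43) + 2049 = (2933 + 43/96) + 2049 = 281611/96 + 2049 = 478315/96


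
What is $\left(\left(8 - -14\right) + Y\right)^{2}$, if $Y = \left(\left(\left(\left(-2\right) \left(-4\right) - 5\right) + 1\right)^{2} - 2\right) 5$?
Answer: $8464$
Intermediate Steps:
$Y = 70$ ($Y = \left(\left(\left(8 - 5\right) + 1\right)^{2} - 2\right) 5 = \left(\left(3 + 1\right)^{2} - 2\right) 5 = \left(4^{2} - 2\right) 5 = \left(16 - 2\right) 5 = 14 \cdot 5 = 70$)
$\left(\left(8 - -14\right) + Y\right)^{2} = \left(\left(8 - -14\right) + 70\right)^{2} = \left(\left(8 + 14\right) + 70\right)^{2} = \left(22 + 70\right)^{2} = 92^{2} = 8464$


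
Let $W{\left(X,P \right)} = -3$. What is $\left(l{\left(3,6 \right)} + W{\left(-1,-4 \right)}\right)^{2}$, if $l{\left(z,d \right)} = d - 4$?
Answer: $1$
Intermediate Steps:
$l{\left(z,d \right)} = -4 + d$
$\left(l{\left(3,6 \right)} + W{\left(-1,-4 \right)}\right)^{2} = \left(\left(-4 + 6\right) - 3\right)^{2} = \left(2 - 3\right)^{2} = \left(-1\right)^{2} = 1$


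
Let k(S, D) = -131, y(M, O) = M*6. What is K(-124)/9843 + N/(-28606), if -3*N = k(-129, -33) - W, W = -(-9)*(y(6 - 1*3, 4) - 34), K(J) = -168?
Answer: -4763155/281568858 ≈ -0.016916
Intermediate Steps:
y(M, O) = 6*M
W = -144 (W = -(-9)*(6*(6 - 1*3) - 34) = -(-9)*(6*(6 - 3) - 34) = -(-9)*(6*3 - 34) = -(-9)*(18 - 34) = -(-9)*(-16) = -1*144 = -144)
N = -13/3 (N = -(-131 - 1*(-144))/3 = -(-131 + 144)/3 = -⅓*13 = -13/3 ≈ -4.3333)
K(-124)/9843 + N/(-28606) = -168/9843 - 13/3/(-28606) = -168*1/9843 - 13/3*(-1/28606) = -56/3281 + 13/85818 = -4763155/281568858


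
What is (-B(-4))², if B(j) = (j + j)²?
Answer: 4096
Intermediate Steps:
B(j) = 4*j² (B(j) = (2*j)² = 4*j²)
(-B(-4))² = (-4*(-4)²)² = (-4*16)² = (-1*64)² = (-64)² = 4096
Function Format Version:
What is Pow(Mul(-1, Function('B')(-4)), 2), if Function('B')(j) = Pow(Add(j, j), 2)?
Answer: 4096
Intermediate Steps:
Function('B')(j) = Mul(4, Pow(j, 2)) (Function('B')(j) = Pow(Mul(2, j), 2) = Mul(4, Pow(j, 2)))
Pow(Mul(-1, Function('B')(-4)), 2) = Pow(Mul(-1, Mul(4, Pow(-4, 2))), 2) = Pow(Mul(-1, Mul(4, 16)), 2) = Pow(Mul(-1, 64), 2) = Pow(-64, 2) = 4096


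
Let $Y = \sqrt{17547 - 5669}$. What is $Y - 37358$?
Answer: $-37358 + \sqrt{11878} \approx -37249.0$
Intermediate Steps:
$Y = \sqrt{11878} \approx 108.99$
$Y - 37358 = \sqrt{11878} - 37358 = -37358 + \sqrt{11878}$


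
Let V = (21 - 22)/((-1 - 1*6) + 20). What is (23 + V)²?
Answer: 88804/169 ≈ 525.47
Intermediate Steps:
V = -1/13 (V = -1/((-1 - 6) + 20) = -1/(-7 + 20) = -1/13 ≈ -0.076923)
(23 + V)² = (23 - 1/13)² = (298/13)² = 88804/169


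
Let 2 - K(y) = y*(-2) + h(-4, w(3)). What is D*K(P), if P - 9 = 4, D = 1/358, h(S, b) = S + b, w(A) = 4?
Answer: 14/179 ≈ 0.078212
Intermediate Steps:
D = 1/358 ≈ 0.0027933
P = 13 (P = 9 + 4 = 13)
K(y) = 2 + 2*y (K(y) = 2 - (y*(-2) + (-4 + 4)) = 2 - (-2*y + 0) = 2 - (-2)*y = 2 + 2*y)
D*K(P) = (2 + 2*13)/358 = (2 + 26)/358 = (1/358)*28 = 14/179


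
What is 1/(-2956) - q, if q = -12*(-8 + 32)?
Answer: 851327/2956 ≈ 288.00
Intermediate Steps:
q = -288 (q = -12*24 = -288)
1/(-2956) - q = 1/(-2956) - 1*(-288) = -1/2956 + 288 = 851327/2956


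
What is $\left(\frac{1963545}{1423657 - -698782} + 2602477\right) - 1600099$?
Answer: $\frac{2127488123487}{2122439} \approx 1.0024 \cdot 10^{6}$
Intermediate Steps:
$\left(\frac{1963545}{1423657 - -698782} + 2602477\right) - 1600099 = \left(\frac{1963545}{1423657 + 698782} + 2602477\right) - 1600099 = \left(\frac{1963545}{2122439} + 2602477\right) - 1600099 = \frac{5523600644948}{2122439} - 1600099 = \frac{2127488123487}{2122439}$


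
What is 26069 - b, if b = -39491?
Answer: 65560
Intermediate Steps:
26069 - b = 26069 - 1*(-39491) = 26069 + 39491 = 65560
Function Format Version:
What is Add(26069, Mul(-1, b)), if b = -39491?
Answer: 65560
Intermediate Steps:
Add(26069, Mul(-1, b)) = Add(26069, Mul(-1, -39491)) = Add(26069, 39491) = 65560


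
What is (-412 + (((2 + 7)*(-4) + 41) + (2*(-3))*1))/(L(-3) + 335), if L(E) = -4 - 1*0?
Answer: -413/331 ≈ -1.2477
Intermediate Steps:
L(E) = -4 (L(E) = -4 + 0 = -4)
(-412 + (((2 + 7)*(-4) + 41) + (2*(-3))*1))/(L(-3) + 335) = (-412 + (((2 + 7)*(-4) + 41) + (2*(-3))*1))/(-4 + 335) = (-412 + ((9*(-4) + 41) - 6*1))/331 = (-412 + ((-36 + 41) - 6))*(1/331) = (-412 + (5 - 6))*(1/331) = (-412 - 1)*(1/331) = -413*1/331 = -413/331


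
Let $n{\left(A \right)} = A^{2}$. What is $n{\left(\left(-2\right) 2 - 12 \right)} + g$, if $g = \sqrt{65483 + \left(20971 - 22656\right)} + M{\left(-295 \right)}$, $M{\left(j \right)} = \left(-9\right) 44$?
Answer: $-140 + 7 \sqrt{1302} \approx 112.58$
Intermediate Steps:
$M{\left(j \right)} = -396$
$g = -396 + 7 \sqrt{1302}$ ($g = \sqrt{65483 + \left(20971 - 22656\right)} - 396 = \sqrt{65483 - 1685} - 396 = \sqrt{63798} - 396 = 7 \sqrt{1302} - 396 = -396 + 7 \sqrt{1302} \approx -143.42$)
$n{\left(\left(-2\right) 2 - 12 \right)} + g = \left(\left(-2\right) 2 - 12\right)^{2} - \left(396 - 7 \sqrt{1302}\right) = \left(-4 - 12\right)^{2} - \left(396 - 7 \sqrt{1302}\right) = \left(-16\right)^{2} - \left(396 - 7 \sqrt{1302}\right) = 256 - \left(396 - 7 \sqrt{1302}\right) = -140 + 7 \sqrt{1302}$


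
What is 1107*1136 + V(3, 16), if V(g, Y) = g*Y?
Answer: 1257600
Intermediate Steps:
V(g, Y) = Y*g
1107*1136 + V(3, 16) = 1107*1136 + 16*3 = 1257552 + 48 = 1257600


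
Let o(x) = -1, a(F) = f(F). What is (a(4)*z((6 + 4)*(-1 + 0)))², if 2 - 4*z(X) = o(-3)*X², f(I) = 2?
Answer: 2601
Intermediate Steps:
a(F) = 2
z(X) = ½ + X²/4 (z(X) = ½ - (-1)*X²/4 = ½ + X²/4)
(a(4)*z((6 + 4)*(-1 + 0)))² = (2*(½ + ((6 + 4)*(-1 + 0))²/4))² = (2*(½ + (10*(-1))²/4))² = (2*(½ + (¼)*(-10)²))² = (2*(½ + (¼)*100))² = (2*(½ + 25))² = (2*(51/2))² = 51² = 2601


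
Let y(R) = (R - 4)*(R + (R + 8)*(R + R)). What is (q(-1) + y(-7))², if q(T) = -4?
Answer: 51529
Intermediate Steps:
y(R) = (-4 + R)*(R + 2*R*(8 + R)) (y(R) = (-4 + R)*(R + (8 + R)*(2*R)) = (-4 + R)*(R + 2*R*(8 + R)))
(q(-1) + y(-7))² = (-4 - 7*(-68 + 2*(-7)² + 9*(-7)))² = (-4 - 7*(-68 + 2*49 - 63))² = (-4 - 7*(-68 + 98 - 63))² = (-4 - 7*(-33))² = (-4 + 231)² = 227² = 51529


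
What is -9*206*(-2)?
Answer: 3708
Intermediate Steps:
-9*206*(-2) = -1854*(-2) = 3708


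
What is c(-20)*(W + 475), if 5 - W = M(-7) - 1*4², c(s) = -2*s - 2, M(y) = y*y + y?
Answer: 17252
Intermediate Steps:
M(y) = y + y² (M(y) = y² + y = y + y²)
c(s) = -2 - 2*s
W = -21 (W = 5 - (-7*(1 - 7) - 1*4²) = 5 - (-7*(-6) - 1*16) = 5 - (42 - 16) = 5 - 1*26 = 5 - 26 = -21)
c(-20)*(W + 475) = (-2 - 2*(-20))*(-21 + 475) = (-2 + 40)*454 = 38*454 = 17252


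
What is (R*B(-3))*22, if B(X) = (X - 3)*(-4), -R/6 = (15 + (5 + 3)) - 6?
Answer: -53856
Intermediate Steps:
R = -102 (R = -6*((15 + (5 + 3)) - 6) = -6*((15 + 8) - 6) = -6*(23 - 6) = -6*17 = -102)
B(X) = 12 - 4*X (B(X) = (-3 + X)*(-4) = 12 - 4*X)
(R*B(-3))*22 = -102*(12 - 4*(-3))*22 = -102*(12 + 12)*22 = -102*24*22 = -2448*22 = -53856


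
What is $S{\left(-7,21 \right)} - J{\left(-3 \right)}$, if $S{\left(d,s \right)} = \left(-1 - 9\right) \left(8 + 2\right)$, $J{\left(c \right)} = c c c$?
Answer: $-73$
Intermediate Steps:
$J{\left(c \right)} = c^{3}$ ($J{\left(c \right)} = c^{2} c = c^{3}$)
$S{\left(d,s \right)} = -100$ ($S{\left(d,s \right)} = \left(-10\right) 10 = -100$)
$S{\left(-7,21 \right)} - J{\left(-3 \right)} = -100 - \left(-3\right)^{3} = -100 - -27 = -100 + 27 = -73$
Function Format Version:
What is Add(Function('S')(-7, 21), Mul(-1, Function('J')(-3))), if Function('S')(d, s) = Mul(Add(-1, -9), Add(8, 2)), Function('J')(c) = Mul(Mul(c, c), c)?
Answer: -73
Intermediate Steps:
Function('J')(c) = Pow(c, 3) (Function('J')(c) = Mul(Pow(c, 2), c) = Pow(c, 3))
Function('S')(d, s) = -100 (Function('S')(d, s) = Mul(-10, 10) = -100)
Add(Function('S')(-7, 21), Mul(-1, Function('J')(-3))) = Add(-100, Mul(-1, Pow(-3, 3))) = Add(-100, Mul(-1, -27)) = Add(-100, 27) = -73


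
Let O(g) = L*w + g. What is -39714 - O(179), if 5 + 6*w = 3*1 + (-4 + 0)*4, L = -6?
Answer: -39911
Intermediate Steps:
w = -3 (w = -⅚ + (3*1 + (-4 + 0)*4)/6 = -⅚ + (3 - 4*4)/6 = -⅚ + (3 - 16)/6 = -⅚ + (⅙)*(-13) = -⅚ - 13/6 = -3)
O(g) = 18 + g (O(g) = -6*(-3) + g = 18 + g)
-39714 - O(179) = -39714 - (18 + 179) = -39714 - 1*197 = -39714 - 197 = -39911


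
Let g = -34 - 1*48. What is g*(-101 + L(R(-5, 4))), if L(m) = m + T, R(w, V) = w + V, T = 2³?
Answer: 7708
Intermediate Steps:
T = 8
g = -82 (g = -34 - 48 = -82)
R(w, V) = V + w
L(m) = 8 + m (L(m) = m + 8 = 8 + m)
g*(-101 + L(R(-5, 4))) = -82*(-101 + (8 + (4 - 5))) = -82*(-101 + (8 - 1)) = -82*(-101 + 7) = -82*(-94) = 7708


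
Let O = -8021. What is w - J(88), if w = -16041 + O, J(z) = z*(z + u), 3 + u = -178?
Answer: -15878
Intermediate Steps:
u = -181 (u = -3 - 178 = -181)
J(z) = z*(-181 + z) (J(z) = z*(z - 181) = z*(-181 + z))
w = -24062 (w = -16041 - 8021 = -24062)
w - J(88) = -24062 - 88*(-181 + 88) = -24062 - 88*(-93) = -24062 - 1*(-8184) = -24062 + 8184 = -15878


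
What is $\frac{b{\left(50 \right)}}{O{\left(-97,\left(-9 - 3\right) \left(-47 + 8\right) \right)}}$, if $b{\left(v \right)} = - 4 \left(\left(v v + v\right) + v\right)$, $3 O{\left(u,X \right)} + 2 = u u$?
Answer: $- \frac{31200}{9407} \approx -3.3167$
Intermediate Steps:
$O{\left(u,X \right)} = - \frac{2}{3} + \frac{u^{2}}{3}$ ($O{\left(u,X \right)} = - \frac{2}{3} + \frac{u u}{3} = - \frac{2}{3} + \frac{u^{2}}{3}$)
$b{\left(v \right)} = - 8 v - 4 v^{2}$ ($b{\left(v \right)} = - 4 \left(\left(v^{2} + v\right) + v\right) = - 4 \left(\left(v + v^{2}\right) + v\right) = - 4 \left(v^{2} + 2 v\right) = - 8 v - 4 v^{2}$)
$\frac{b{\left(50 \right)}}{O{\left(-97,\left(-9 - 3\right) \left(-47 + 8\right) \right)}} = \frac{\left(-4\right) 50 \left(2 + 50\right)}{- \frac{2}{3} + \frac{\left(-97\right)^{2}}{3}} = \frac{\left(-4\right) 50 \cdot 52}{- \frac{2}{3} + \frac{1}{3} \cdot 9409} = - \frac{10400}{- \frac{2}{3} + \frac{9409}{3}} = - \frac{10400}{\frac{9407}{3}} = \left(-10400\right) \frac{3}{9407} = - \frac{31200}{9407}$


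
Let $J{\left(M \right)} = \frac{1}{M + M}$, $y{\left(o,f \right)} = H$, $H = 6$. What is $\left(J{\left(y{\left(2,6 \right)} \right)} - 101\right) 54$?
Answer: $- \frac{10899}{2} \approx -5449.5$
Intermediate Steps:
$y{\left(o,f \right)} = 6$
$J{\left(M \right)} = \frac{1}{2 M}$
$\left(J{\left(y{\left(2,6 \right)} \right)} - 101\right) 54 = \left(\frac{1}{2 \cdot 6} - 101\right) 54 = \left(\frac{1}{2} \cdot \frac{1}{6} - 101\right) 54 = \left(\frac{1}{12} - 101\right) 54 = \left(- \frac{1211}{12}\right) 54 = - \frac{10899}{2}$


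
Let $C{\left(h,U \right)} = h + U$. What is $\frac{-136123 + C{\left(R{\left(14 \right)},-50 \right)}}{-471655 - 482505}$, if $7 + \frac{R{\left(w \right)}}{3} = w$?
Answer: $\frac{17019}{119270} \approx 0.14269$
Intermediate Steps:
$R{\left(w \right)} = -21 + 3 w$
$C{\left(h,U \right)} = U + h$
$\frac{-136123 + C{\left(R{\left(14 \right)},-50 \right)}}{-471655 - 482505} = \frac{-136123 + \left(-50 + \left(-21 + 3 \cdot 14\right)\right)}{-471655 - 482505} = \frac{-136123 + \left(-50 + \left(-21 + 42\right)\right)}{-954160} = \left(-136123 + \left(-50 + 21\right)\right) \left(- \frac{1}{954160}\right) = \left(-136123 - 29\right) \left(- \frac{1}{954160}\right) = \left(-136152\right) \left(- \frac{1}{954160}\right) = \frac{17019}{119270}$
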